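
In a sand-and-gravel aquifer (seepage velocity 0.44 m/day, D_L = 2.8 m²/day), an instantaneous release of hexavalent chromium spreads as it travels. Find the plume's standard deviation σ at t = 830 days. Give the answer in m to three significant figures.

Dispersive spreading gives a Gaussian with σ² = 2Dt; advection only shifts the center.
σ = √(2 × 2.8 × 830) = 68.2 m.

68.2 m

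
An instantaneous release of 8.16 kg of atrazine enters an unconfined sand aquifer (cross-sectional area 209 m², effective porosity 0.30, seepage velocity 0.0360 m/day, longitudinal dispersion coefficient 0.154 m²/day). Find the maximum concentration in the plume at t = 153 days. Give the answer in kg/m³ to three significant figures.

0.00756 kg/m³

The peak of an instantaneous 1D plume sits at x = vt; there the Gaussian factor is 1 and C_max = M/(n_e·A·√(4πDt)), where n_e·A is the pore area the mass is dissolved in.
√(4πDt) = √(4π × 0.154 × 153) = 17.21 m, so C_max = 8.16/(0.30 × 209 × 17.21) = 0.00756 kg/m³.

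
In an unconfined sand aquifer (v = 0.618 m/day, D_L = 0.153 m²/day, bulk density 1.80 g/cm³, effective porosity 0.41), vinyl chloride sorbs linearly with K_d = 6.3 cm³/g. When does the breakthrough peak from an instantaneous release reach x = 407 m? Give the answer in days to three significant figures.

Retardation factor R = 1 + ρ_b·K_d/n = 1 + 1.80 × 6.3/0.41 = 28.66.
Sorption retards both mechanisms: v_R = v/R = 0.02156 m/day, D_R = D/R = 0.005338 m²/day.
Peak time from v_R²t² + 2D_R t − x² = 0: t = (√(D_R² + v_R²x²) − D_R)/v_R².
√(D_R² + v_R²x²) = √(0.005338² + 0.02156² × 407²) = 8.775; v_R² = 0.0004648.
t = (8.775 − 0.005338)/0.0004648 = 18900 days.

18900 days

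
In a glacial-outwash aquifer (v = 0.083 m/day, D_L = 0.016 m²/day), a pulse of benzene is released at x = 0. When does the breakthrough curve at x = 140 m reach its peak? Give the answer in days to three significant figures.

1680 days

For the 1D instantaneous-source solution, setting ∂C/∂t = 0 at fixed x gives v²t² + 2Dt − x² = 0, so t = (√(D² + v²x²) − D)/v².
√(D² + v²x²) = √(0.016² + 0.083² × 140²) = 11.62; v² = 0.006889.
t = (11.62 − 0.016)/0.006889 = 1680 days (vs. the pure-advection estimate x/v = 1690 d).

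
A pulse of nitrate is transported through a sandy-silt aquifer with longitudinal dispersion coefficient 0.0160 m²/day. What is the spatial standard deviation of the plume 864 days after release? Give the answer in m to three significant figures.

5.26 m

Dispersive spreading gives a Gaussian with σ² = 2Dt; advection only shifts the center.
σ = √(2 × 0.0160 × 864) = 5.26 m.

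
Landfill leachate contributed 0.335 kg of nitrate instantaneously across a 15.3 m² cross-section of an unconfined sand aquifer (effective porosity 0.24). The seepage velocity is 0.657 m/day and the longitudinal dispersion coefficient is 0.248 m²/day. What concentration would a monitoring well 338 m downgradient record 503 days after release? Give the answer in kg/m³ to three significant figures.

0.00206 kg/m³

For an instantaneous plane source, C(x,t) = M/(n_e·A·√(4πDt)) · exp(−(x−vt)²/(4Dt)), with n_e·A the pore (flow) area.
Plume center vt = 0.657 × 503 = 330.471 m, so the well at 338 m is 7.529 m downgradient of the peak.
√(4πDt) = 39.59 m, giving peak height M/(n_e·A·√(4πDt)) = 0.335/(0.24 × 15.3 × 39.59) = 0.002304 kg/m³.
(x−vt)²/(4Dt) = (7.529)²/(4 × 0.248 × 503) = 0.1136; exp(−0.1136) = 0.8926.
C = 0.002304 × 0.8926 = 0.00206 kg/m³.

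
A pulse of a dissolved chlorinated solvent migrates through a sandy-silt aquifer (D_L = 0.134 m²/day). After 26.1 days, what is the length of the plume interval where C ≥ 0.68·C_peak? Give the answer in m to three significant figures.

4.65 m

The plume is Gaussian with σ = √(2Dt) = √(2 × 0.134 × 26.1) = 2.645 m.
C/C_peak = exp(−Δx²/(2σ²)) = 0.68 ⇒ Δx = σ·√(−2 ln 0.68) = 2.645 × 0.8783 = 2.323 m.
Width = 2Δx = 4.65 m.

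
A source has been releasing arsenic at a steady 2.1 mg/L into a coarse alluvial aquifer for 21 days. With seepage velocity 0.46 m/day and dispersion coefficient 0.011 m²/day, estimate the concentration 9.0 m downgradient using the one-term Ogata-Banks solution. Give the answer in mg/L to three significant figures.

1.75 mg/L

For a continuous step input, C/C₀ ≈ ½·erfc((x−vt)/(2√(Dt))).
vt = 0.46 × 21 = 9.66 m and 2√(Dt) = 2√(0.011 × 21) = 0.9612 m.
Argument (x−vt)/(2√(Dt)) = (9.0 − 9.66)/0.9612 = -0.6866; ½·erfc(-0.6866) = 0.8342.
C = 2.1 × 0.8342 = 1.75 mg/L.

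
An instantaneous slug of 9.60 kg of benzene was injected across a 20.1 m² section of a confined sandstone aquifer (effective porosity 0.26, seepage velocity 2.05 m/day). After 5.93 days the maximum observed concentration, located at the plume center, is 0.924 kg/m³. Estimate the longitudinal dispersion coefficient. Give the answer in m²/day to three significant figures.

0.0530 m²/day

At the plume center C_max = M/(n_e·A·√(4πDt)), so D = M²/(4πt·(n_e·A·C_max)²).
n_e·A·C_max = 0.26 × 20.1 × 0.924 = 4.829 kg/m.
D = 9.60²/(4π × 5.93 × 4.829²) = 0.0530 m²/day.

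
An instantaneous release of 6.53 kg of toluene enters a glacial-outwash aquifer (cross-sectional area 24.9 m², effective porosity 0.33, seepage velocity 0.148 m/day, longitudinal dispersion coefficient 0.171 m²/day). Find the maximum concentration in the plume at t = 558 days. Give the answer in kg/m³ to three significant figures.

0.0229 kg/m³

The peak of an instantaneous 1D plume sits at x = vt; there the Gaussian factor is 1 and C_max = M/(n_e·A·√(4πDt)), where n_e·A is the pore area the mass is dissolved in.
√(4πDt) = √(4π × 0.171 × 558) = 34.63 m, so C_max = 6.53/(0.33 × 24.9 × 34.63) = 0.0229 kg/m³.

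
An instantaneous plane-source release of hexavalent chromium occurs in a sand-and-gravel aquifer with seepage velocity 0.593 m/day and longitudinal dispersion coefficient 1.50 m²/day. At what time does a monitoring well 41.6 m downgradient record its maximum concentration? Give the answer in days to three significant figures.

For the 1D instantaneous-source solution, setting ∂C/∂t = 0 at fixed x gives v²t² + 2Dt − x² = 0, so t = (√(D² + v²x²) − D)/v².
√(D² + v²x²) = √(1.50² + 0.593² × 41.6²) = 24.71; v² = 0.351649.
t = (24.71 − 1.50)/0.351649 = 66.0 days (vs. the pure-advection estimate x/v = 70.2 d).

66.0 days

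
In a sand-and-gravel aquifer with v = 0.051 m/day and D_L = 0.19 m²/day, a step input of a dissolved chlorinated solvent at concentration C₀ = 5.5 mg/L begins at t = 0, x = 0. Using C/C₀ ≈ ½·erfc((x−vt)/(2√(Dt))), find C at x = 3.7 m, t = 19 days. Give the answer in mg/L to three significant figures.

For a continuous step input, C/C₀ ≈ ½·erfc((x−vt)/(2√(Dt))).
vt = 0.051 × 19 = 0.969 m and 2√(Dt) = 2√(0.19 × 19) = 3.800 m.
Argument (x−vt)/(2√(Dt)) = (3.7 − 0.969)/3.800 = 0.7187; ½·erfc(0.7187) = 0.1547.
C = 5.5 × 0.1547 = 0.851 mg/L.

0.851 mg/L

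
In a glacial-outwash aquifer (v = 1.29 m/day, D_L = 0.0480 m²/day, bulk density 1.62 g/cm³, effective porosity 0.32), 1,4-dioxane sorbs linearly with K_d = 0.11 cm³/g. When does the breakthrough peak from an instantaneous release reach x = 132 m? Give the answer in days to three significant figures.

Retardation factor R = 1 + ρ_b·K_d/n = 1 + 1.62 × 0.11/0.32 = 1.557.
Sorption retards both mechanisms: v_R = v/R = 0.8285 m/day, D_R = D/R = 0.03083 m²/day.
Peak time from v_R²t² + 2D_R t − x² = 0: t = (√(D_R² + v_R²x²) − D_R)/v_R².
√(D_R² + v_R²x²) = √(0.03083² + 0.8285² × 132²) = 109.4; v_R² = 0.6864.
t = (109.4 − 0.03083)/0.6864 = 159 days.

159 days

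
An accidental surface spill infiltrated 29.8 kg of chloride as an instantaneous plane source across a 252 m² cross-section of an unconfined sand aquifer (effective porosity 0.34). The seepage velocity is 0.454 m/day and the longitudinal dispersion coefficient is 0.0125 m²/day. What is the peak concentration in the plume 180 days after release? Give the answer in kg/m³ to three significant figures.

0.0654 kg/m³

The peak of an instantaneous 1D plume sits at x = vt; there the Gaussian factor is 1 and C_max = M/(n_e·A·√(4πDt)), where n_e·A is the pore area the mass is dissolved in.
√(4πDt) = √(4π × 0.0125 × 180) = 5.317 m, so C_max = 29.8/(0.34 × 252 × 5.317) = 0.0654 kg/m³.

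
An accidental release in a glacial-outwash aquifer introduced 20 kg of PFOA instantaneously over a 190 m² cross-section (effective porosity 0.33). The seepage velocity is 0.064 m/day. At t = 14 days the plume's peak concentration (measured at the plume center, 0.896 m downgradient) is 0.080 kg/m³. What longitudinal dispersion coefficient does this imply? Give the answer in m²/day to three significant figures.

0.0904 m²/day

At the plume center C_max = M/(n_e·A·√(4πDt)), so D = M²/(4πt·(n_e·A·C_max)²).
n_e·A·C_max = 0.33 × 190 × 0.080 = 5.016 kg/m.
D = 20²/(4π × 14 × 5.016²) = 0.0904 m²/day.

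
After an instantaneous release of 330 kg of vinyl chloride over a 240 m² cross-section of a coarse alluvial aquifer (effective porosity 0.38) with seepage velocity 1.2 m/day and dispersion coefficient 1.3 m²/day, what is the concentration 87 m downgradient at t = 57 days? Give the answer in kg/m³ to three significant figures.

For an instantaneous plane source, C(x,t) = M/(n_e·A·√(4πDt)) · exp(−(x−vt)²/(4Dt)), with n_e·A the pore (flow) area.
Plume center vt = 1.2 × 57 = 68.4 m, so the well at 87 m is 18.6 m downgradient of the peak.
√(4πDt) = 30.52 m, giving peak height M/(n_e·A·√(4πDt)) = 330/(0.38 × 240 × 30.52) = 0.1186 kg/m³.
(x−vt)²/(4Dt) = (18.6)²/(4 × 1.3 × 57) = 1.167; exp(−1.167) = 0.3113.
C = 0.1186 × 0.3113 = 0.0369 kg/m³.

0.0369 kg/m³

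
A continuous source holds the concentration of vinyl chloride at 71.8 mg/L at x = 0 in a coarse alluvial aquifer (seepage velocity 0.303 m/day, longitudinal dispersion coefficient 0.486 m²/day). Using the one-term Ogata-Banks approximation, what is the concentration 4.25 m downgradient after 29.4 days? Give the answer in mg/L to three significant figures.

For a continuous step input, C/C₀ ≈ ½·erfc((x−vt)/(2√(Dt))).
vt = 0.303 × 29.4 = 8.9082 m and 2√(Dt) = 2√(0.486 × 29.4) = 7.560 m.
Argument (x−vt)/(2√(Dt)) = (4.25 − 8.9082)/7.560 = -0.6162; ½·erfc(-0.6162) = 0.8082.
C = 71.8 × 0.8082 = 58.0 mg/L.

58.0 mg/L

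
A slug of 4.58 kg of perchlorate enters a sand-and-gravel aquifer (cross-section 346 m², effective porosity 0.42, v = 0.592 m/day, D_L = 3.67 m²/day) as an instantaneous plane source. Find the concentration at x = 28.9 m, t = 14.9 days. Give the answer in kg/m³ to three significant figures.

0.000190 kg/m³

For an instantaneous plane source, C(x,t) = M/(n_e·A·√(4πDt)) · exp(−(x−vt)²/(4Dt)), with n_e·A the pore (flow) area.
Plume center vt = 0.592 × 14.9 = 8.8208 m, so the well at 28.9 m is 20.0792 m downgradient of the peak.
√(4πDt) = 26.21 m, giving peak height M/(n_e·A·√(4πDt)) = 4.58/(0.42 × 346 × 26.21) = 0.001202 kg/m³.
(x−vt)²/(4Dt) = (20.0792)²/(4 × 3.67 × 14.9) = 1.843; exp(−1.843) = 0.1583.
C = 0.001202 × 0.1583 = 0.000190 kg/m³.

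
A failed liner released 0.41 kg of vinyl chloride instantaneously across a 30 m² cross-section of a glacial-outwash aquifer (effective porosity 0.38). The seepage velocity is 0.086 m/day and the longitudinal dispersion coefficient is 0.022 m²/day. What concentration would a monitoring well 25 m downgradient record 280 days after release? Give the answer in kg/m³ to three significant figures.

0.00395 kg/m³

For an instantaneous plane source, C(x,t) = M/(n_e·A·√(4πDt)) · exp(−(x−vt)²/(4Dt)), with n_e·A the pore (flow) area.
Plume center vt = 0.086 × 280 = 24.08 m, so the well at 25 m is 0.92 m downgradient of the peak.
√(4πDt) = 8.798 m, giving peak height M/(n_e·A·√(4πDt)) = 0.41/(0.38 × 30 × 8.798) = 0.004088 kg/m³.
(x−vt)²/(4Dt) = (0.92)²/(4 × 0.022 × 280) = 0.03435; exp(−0.03435) = 0.9662.
C = 0.004088 × 0.9662 = 0.00395 kg/m³.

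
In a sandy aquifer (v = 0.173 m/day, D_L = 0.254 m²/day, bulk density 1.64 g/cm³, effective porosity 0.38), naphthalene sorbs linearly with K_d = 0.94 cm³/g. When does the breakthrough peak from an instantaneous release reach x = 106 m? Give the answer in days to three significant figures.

Retardation factor R = 1 + ρ_b·K_d/n = 1 + 1.64 × 0.94/0.38 = 5.057.
Sorption retards both mechanisms: v_R = v/R = 0.03421 m/day, D_R = D/R = 0.05023 m²/day.
Peak time from v_R²t² + 2D_R t − x² = 0: t = (√(D_R² + v_R²x²) − D_R)/v_R².
√(D_R² + v_R²x²) = √(0.05023² + 0.03421² × 106²) = 3.627; v_R² = 0.001170.
t = (3.627 − 0.05023)/0.001170 = 3060 days.

3060 days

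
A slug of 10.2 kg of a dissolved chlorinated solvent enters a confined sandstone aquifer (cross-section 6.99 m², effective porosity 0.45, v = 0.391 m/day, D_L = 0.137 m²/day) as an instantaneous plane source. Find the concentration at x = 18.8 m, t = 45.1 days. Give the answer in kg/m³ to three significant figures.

0.348 kg/m³

For an instantaneous plane source, C(x,t) = M/(n_e·A·√(4πDt)) · exp(−(x−vt)²/(4Dt)), with n_e·A the pore (flow) area.
Plume center vt = 0.391 × 45.1 = 17.6341 m, so the well at 18.8 m is 1.1659 m downgradient of the peak.
√(4πDt) = 8.812 m, giving peak height M/(n_e·A·√(4πDt)) = 10.2/(0.45 × 6.99 × 8.812) = 0.3680 kg/m³.
(x−vt)²/(4Dt) = (1.1659)²/(4 × 0.137 × 45.1) = 0.05500; exp(−0.05500) = 0.9465.
C = 0.3680 × 0.9465 = 0.348 kg/m³.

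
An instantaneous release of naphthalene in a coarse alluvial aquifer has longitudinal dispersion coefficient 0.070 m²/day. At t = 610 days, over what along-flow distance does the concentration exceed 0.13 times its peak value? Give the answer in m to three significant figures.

37.3 m

The plume is Gaussian with σ = √(2Dt) = √(2 × 0.070 × 610) = 9.241 m.
C/C_peak = exp(−Δx²/(2σ²)) = 0.13 ⇒ Δx = σ·√(−2 ln 0.13) = 9.241 × 2.020 = 18.67 m.
Width = 2Δx = 37.3 m.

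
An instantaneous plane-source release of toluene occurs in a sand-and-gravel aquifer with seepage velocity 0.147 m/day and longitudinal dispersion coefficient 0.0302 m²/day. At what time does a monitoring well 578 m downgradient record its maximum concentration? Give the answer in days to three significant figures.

For the 1D instantaneous-source solution, setting ∂C/∂t = 0 at fixed x gives v²t² + 2Dt − x² = 0, so t = (√(D² + v²x²) − D)/v².
√(D² + v²x²) = √(0.0302² + 0.147² × 578²) = 84.97; v² = 0.021609.
t = (84.97 − 0.0302)/0.021609 = 3930 days (vs. the pure-advection estimate x/v = 3930 d).

3930 days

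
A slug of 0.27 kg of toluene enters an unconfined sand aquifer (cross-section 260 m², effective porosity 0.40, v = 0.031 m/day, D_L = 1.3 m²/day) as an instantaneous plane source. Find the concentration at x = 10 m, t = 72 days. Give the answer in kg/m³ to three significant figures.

6.44e-05 kg/m³

For an instantaneous plane source, C(x,t) = M/(n_e·A·√(4πDt)) · exp(−(x−vt)²/(4Dt)), with n_e·A the pore (flow) area.
Plume center vt = 0.031 × 72 = 2.232 m, so the well at 10 m is 7.768 m downgradient of the peak.
√(4πDt) = 34.30 m, giving peak height M/(n_e·A·√(4πDt)) = 0.27/(0.40 × 260 × 34.30) = 7.569e-05 kg/m³.
(x−vt)²/(4Dt) = (7.768)²/(4 × 1.3 × 72) = 0.1612; exp(−0.1612) = 0.8511.
C = 7.569e-05 × 0.8511 = 6.44e-05 kg/m³.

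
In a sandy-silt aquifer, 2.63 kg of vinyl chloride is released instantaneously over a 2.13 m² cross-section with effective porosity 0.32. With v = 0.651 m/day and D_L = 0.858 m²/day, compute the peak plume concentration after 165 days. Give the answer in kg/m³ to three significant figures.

The peak of an instantaneous 1D plume sits at x = vt; there the Gaussian factor is 1 and C_max = M/(n_e·A·√(4πDt)), where n_e·A is the pore area the mass is dissolved in.
√(4πDt) = √(4π × 0.858 × 165) = 42.18 m, so C_max = 2.63/(0.32 × 2.13 × 42.18) = 0.0915 kg/m³.

0.0915 kg/m³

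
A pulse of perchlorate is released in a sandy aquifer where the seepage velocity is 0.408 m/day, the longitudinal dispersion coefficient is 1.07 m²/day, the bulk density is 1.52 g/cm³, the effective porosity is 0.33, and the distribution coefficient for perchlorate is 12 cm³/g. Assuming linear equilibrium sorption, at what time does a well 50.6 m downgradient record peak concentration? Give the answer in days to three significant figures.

6630 days

Retardation factor R = 1 + ρ_b·K_d/n = 1 + 1.52 × 12/0.33 = 56.27.
Sorption retards both mechanisms: v_R = v/R = 0.007251 m/day, D_R = D/R = 0.01902 m²/day.
Peak time from v_R²t² + 2D_R t − x² = 0: t = (√(D_R² + v_R²x²) − D_R)/v_R².
√(D_R² + v_R²x²) = √(0.01902² + 0.007251² × 50.6²) = 0.3674; v_R² = 5.258e-05.
t = (0.3674 − 0.01902)/5.258e-05 = 6630 days.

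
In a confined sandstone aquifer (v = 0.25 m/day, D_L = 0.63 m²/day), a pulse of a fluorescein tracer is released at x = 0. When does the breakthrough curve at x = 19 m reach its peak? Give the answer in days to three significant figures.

66.6 days

For the 1D instantaneous-source solution, setting ∂C/∂t = 0 at fixed x gives v²t² + 2Dt − x² = 0, so t = (√(D² + v²x²) − D)/v².
√(D² + v²x²) = √(0.63² + 0.25² × 19²) = 4.792; v² = 0.0625.
t = (4.792 − 0.63)/0.0625 = 66.6 days (vs. the pure-advection estimate x/v = 76.0 d).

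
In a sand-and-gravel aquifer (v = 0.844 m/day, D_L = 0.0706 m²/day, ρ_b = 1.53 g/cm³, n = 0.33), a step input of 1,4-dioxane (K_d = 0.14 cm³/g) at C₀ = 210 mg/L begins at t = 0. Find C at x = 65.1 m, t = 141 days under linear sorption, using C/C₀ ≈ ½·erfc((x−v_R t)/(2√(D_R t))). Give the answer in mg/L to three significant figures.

206 mg/L

Retardation factor R = 1 + ρ_b·K_d/n = 1 + 1.53 × 0.14/0.33 = 1.649.
Sorption retards both mechanisms: v_R = v/R = 0.5118 m/day, D_R = D/R = 0.04281 m²/day.
v_R·t = 0.5118 × 141 = 72.1638 m; 2√(D_R t) = 4.914 m; argument = (65.1 − 72.1638)/4.914 = -1.437.
C = C₀ × ½·erfc(-1.437) = 210 × 0.9789 = 206 mg/L.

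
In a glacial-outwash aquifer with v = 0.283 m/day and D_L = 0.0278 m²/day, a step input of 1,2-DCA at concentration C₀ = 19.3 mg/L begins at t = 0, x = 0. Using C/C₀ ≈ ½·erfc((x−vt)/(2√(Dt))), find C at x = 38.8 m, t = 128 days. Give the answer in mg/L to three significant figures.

3.23 mg/L

For a continuous step input, C/C₀ ≈ ½·erfc((x−vt)/(2√(Dt))).
vt = 0.283 × 128 = 36.224 m and 2√(Dt) = 2√(0.0278 × 128) = 3.773 m.
Argument (x−vt)/(2√(Dt)) = (38.8 − 36.224)/3.773 = 0.6827; ½·erfc(0.6827) = 0.1672.
C = 19.3 × 0.1672 = 3.23 mg/L.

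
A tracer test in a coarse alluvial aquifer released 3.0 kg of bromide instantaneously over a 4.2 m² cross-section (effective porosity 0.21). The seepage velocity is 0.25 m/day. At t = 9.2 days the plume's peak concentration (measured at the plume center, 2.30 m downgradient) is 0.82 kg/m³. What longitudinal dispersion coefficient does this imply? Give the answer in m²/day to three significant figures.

At the plume center C_max = M/(n_e·A·√(4πDt)), so D = M²/(4πt·(n_e·A·C_max)²).
n_e·A·C_max = 0.21 × 4.2 × 0.82 = 0.7232 kg/m.
D = 3.0²/(4π × 9.2 × 0.7232²) = 0.149 m²/day.

0.149 m²/day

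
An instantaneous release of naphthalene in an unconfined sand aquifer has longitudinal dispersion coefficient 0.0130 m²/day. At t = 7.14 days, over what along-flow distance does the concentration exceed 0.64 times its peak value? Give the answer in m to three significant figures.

The plume is Gaussian with σ = √(2Dt) = √(2 × 0.0130 × 7.14) = 0.4309 m.
C/C_peak = exp(−Δx²/(2σ²)) = 0.64 ⇒ Δx = σ·√(−2 ln 0.64) = 0.4309 × 0.9448 = 0.4071 m.
Width = 2Δx = 0.814 m.

0.814 m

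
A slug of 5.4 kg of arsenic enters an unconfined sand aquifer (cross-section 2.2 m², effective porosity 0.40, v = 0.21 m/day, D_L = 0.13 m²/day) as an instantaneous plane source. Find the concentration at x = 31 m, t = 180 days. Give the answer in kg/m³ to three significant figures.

0.218 kg/m³

For an instantaneous plane source, C(x,t) = M/(n_e·A·√(4πDt)) · exp(−(x−vt)²/(4Dt)), with n_e·A the pore (flow) area.
Plume center vt = 0.21 × 180 = 37.8 m, so the well at 31 m is 6.8 m upgradient of the peak.
√(4πDt) = 17.15 m, giving peak height M/(n_e·A·√(4πDt)) = 5.4/(0.40 × 2.2 × 17.15) = 0.3578 kg/m³.
(x−vt)²/(4Dt) = (-6.8)²/(4 × 0.13 × 180) = 0.4940; exp(−0.4940) = 0.6102.
C = 0.3578 × 0.6102 = 0.218 kg/m³.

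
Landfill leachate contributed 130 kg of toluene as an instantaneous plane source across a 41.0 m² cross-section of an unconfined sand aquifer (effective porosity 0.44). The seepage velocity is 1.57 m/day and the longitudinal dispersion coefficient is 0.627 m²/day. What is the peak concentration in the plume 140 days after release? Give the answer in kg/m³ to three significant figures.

The peak of an instantaneous 1D plume sits at x = vt; there the Gaussian factor is 1 and C_max = M/(n_e·A·√(4πDt)), where n_e·A is the pore area the mass is dissolved in.
√(4πDt) = √(4π × 0.627 × 140) = 33.21 m, so C_max = 130/(0.44 × 41.0 × 33.21) = 0.217 kg/m³.

0.217 kg/m³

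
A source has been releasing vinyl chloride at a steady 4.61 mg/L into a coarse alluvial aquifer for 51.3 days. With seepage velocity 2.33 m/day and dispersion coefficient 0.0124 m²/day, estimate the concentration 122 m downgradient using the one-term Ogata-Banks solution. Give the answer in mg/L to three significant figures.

For a continuous step input, C/C₀ ≈ ½·erfc((x−vt)/(2√(Dt))).
vt = 2.33 × 51.3 = 119.529 m and 2√(Dt) = 2√(0.0124 × 51.3) = 1.595 m.
Argument (x−vt)/(2√(Dt)) = (122 − 119.529)/1.595 = 1.549; ½·erfc(1.549) = 0.01424.
C = 4.61 × 0.01424 = 0.0656 mg/L.

0.0656 mg/L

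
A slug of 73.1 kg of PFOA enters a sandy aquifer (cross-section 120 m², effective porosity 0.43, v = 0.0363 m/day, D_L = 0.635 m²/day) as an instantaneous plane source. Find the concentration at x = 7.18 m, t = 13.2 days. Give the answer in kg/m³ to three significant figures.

For an instantaneous plane source, C(x,t) = M/(n_e·A·√(4πDt)) · exp(−(x−vt)²/(4Dt)), with n_e·A the pore (flow) area.
Plume center vt = 0.0363 × 13.2 = 0.47916 m, so the well at 7.18 m is 6.70084 m downgradient of the peak.
√(4πDt) = 10.26 m, giving peak height M/(n_e·A·√(4πDt)) = 73.1/(0.43 × 120 × 10.26) = 0.1381 kg/m³.
(x−vt)²/(4Dt) = (6.70084)²/(4 × 0.635 × 13.2) = 1.339; exp(−1.339) = 0.2621.
C = 0.1381 × 0.2621 = 0.0362 kg/m³.

0.0362 kg/m³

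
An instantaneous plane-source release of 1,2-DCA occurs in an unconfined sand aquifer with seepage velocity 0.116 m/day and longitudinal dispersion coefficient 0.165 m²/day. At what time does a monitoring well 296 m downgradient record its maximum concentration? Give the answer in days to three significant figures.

2540 days

For the 1D instantaneous-source solution, setting ∂C/∂t = 0 at fixed x gives v²t² + 2Dt − x² = 0, so t = (√(D² + v²x²) − D)/v².
√(D² + v²x²) = √(0.165² + 0.116² × 296²) = 34.34; v² = 0.013456.
t = (34.34 − 0.165)/0.013456 = 2540 days (vs. the pure-advection estimate x/v = 2550 d).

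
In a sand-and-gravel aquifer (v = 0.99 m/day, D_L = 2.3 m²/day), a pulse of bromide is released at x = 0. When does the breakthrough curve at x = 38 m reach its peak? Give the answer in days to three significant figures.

36.1 days

For the 1D instantaneous-source solution, setting ∂C/∂t = 0 at fixed x gives v²t² + 2Dt − x² = 0, so t = (√(D² + v²x²) − D)/v².
√(D² + v²x²) = √(2.3² + 0.99² × 38²) = 37.69; v² = 0.9801.
t = (37.69 − 2.3)/0.9801 = 36.1 days (vs. the pure-advection estimate x/v = 38.4 d).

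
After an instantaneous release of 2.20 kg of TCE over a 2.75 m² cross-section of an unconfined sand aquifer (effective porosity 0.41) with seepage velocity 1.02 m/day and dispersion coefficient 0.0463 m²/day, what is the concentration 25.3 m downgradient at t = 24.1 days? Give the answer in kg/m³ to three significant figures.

For an instantaneous plane source, C(x,t) = M/(n_e·A·√(4πDt)) · exp(−(x−vt)²/(4Dt)), with n_e·A the pore (flow) area.
Plume center vt = 1.02 × 24.1 = 24.582 m, so the well at 25.3 m is 0.718 m downgradient of the peak.
√(4πDt) = 3.745 m, giving peak height M/(n_e·A·√(4πDt)) = 2.20/(0.41 × 2.75 × 3.745) = 0.5210 kg/m³.
(x−vt)²/(4Dt) = (0.718)²/(4 × 0.0463 × 24.1) = 0.1155; exp(−0.1155) = 0.8909.
C = 0.5210 × 0.8909 = 0.464 kg/m³.

0.464 kg/m³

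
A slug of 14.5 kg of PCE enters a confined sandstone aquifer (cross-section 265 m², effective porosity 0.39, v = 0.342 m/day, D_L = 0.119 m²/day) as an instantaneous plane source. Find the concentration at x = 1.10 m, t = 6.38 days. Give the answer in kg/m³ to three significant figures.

For an instantaneous plane source, C(x,t) = M/(n_e·A·√(4πDt)) · exp(−(x−vt)²/(4Dt)), with n_e·A the pore (flow) area.
Plume center vt = 0.342 × 6.38 = 2.18196 m, so the well at 1.10 m is 1.08196 m upgradient of the peak.
√(4πDt) = 3.089 m, giving peak height M/(n_e·A·√(4πDt)) = 14.5/(0.39 × 265 × 3.089) = 0.04542 kg/m³.
(x−vt)²/(4Dt) = (-1.08196)²/(4 × 0.119 × 6.38) = 0.3855; exp(−0.3855) = 0.6801.
C = 0.04542 × 0.6801 = 0.0309 kg/m³.

0.0309 kg/m³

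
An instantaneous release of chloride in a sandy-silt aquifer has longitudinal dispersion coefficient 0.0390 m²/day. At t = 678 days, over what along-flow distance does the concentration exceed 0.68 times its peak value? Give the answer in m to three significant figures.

12.8 m

The plume is Gaussian with σ = √(2Dt) = √(2 × 0.0390 × 678) = 7.272 m.
C/C_peak = exp(−Δx²/(2σ²)) = 0.68 ⇒ Δx = σ·√(−2 ln 0.68) = 7.272 × 0.8783 = 6.387 m.
Width = 2Δx = 12.8 m.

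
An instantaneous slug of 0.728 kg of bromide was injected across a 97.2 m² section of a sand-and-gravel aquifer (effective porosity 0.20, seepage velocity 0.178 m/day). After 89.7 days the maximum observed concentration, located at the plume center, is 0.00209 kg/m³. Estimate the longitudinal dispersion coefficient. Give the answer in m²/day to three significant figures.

0.285 m²/day

At the plume center C_max = M/(n_e·A·√(4πDt)), so D = M²/(4πt·(n_e·A·C_max)²).
n_e·A·C_max = 0.20 × 97.2 × 0.00209 = 0.04063 kg/m.
D = 0.728²/(4π × 89.7 × 0.04063²) = 0.285 m²/day.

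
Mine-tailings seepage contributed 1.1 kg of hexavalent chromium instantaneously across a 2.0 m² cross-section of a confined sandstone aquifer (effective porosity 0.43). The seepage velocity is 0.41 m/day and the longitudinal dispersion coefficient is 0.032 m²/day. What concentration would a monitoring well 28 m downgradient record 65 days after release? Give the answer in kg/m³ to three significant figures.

For an instantaneous plane source, C(x,t) = M/(n_e·A·√(4πDt)) · exp(−(x−vt)²/(4Dt)), with n_e·A the pore (flow) area.
Plume center vt = 0.41 × 65 = 26.65 m, so the well at 28 m is 1.35 m downgradient of the peak.
√(4πDt) = 5.113 m, giving peak height M/(n_e·A·√(4πDt)) = 1.1/(0.43 × 2.0 × 5.113) = 0.2502 kg/m³.
(x−vt)²/(4Dt) = (1.35)²/(4 × 0.032 × 65) = 0.2191; exp(−0.2191) = 0.8032.
C = 0.2502 × 0.8032 = 0.201 kg/m³.

0.201 kg/m³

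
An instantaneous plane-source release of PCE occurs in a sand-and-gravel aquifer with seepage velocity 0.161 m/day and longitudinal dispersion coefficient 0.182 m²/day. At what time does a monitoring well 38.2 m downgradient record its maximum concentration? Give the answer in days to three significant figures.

230 days

For the 1D instantaneous-source solution, setting ∂C/∂t = 0 at fixed x gives v²t² + 2Dt − x² = 0, so t = (√(D² + v²x²) − D)/v².
√(D² + v²x²) = √(0.182² + 0.161² × 38.2²) = 6.153; v² = 0.025921.
t = (6.153 − 0.182)/0.025921 = 230 days (vs. the pure-advection estimate x/v = 237 d).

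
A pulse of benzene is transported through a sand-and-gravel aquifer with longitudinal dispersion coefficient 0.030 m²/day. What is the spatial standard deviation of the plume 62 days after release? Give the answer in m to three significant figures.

1.93 m

Dispersive spreading gives a Gaussian with σ² = 2Dt; advection only shifts the center.
σ = √(2 × 0.030 × 62) = 1.93 m.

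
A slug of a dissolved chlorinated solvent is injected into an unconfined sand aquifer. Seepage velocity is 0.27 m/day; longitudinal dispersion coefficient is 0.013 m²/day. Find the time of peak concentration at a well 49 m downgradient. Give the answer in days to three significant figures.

181 days

For the 1D instantaneous-source solution, setting ∂C/∂t = 0 at fixed x gives v²t² + 2Dt − x² = 0, so t = (√(D² + v²x²) − D)/v².
√(D² + v²x²) = √(0.013² + 0.27² × 49²) = 13.23; v² = 0.0729.
t = (13.23 − 0.013)/0.0729 = 181 days (vs. the pure-advection estimate x/v = 181 d).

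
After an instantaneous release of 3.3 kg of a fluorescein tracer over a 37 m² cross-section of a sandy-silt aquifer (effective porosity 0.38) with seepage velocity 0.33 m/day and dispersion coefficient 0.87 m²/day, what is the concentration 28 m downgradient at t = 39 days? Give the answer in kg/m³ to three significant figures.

0.00210 kg/m³

For an instantaneous plane source, C(x,t) = M/(n_e·A·√(4πDt)) · exp(−(x−vt)²/(4Dt)), with n_e·A the pore (flow) area.
Plume center vt = 0.33 × 39 = 12.87 m, so the well at 28 m is 15.13 m downgradient of the peak.
√(4πDt) = 20.65 m, giving peak height M/(n_e·A·√(4πDt)) = 3.3/(0.38 × 37 × 20.65) = 0.01137 kg/m³.
(x−vt)²/(4Dt) = (15.13)²/(4 × 0.87 × 39) = 1.687; exp(−1.687) = 0.1851.
C = 0.01137 × 0.1851 = 0.00210 kg/m³.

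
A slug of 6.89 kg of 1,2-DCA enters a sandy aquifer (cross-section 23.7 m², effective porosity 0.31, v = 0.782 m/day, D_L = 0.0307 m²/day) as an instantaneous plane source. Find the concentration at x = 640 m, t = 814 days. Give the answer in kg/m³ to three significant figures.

0.0470 kg/m³

For an instantaneous plane source, C(x,t) = M/(n_e·A·√(4πDt)) · exp(−(x−vt)²/(4Dt)), with n_e·A the pore (flow) area.
Plume center vt = 0.782 × 814 = 636.548 m, so the well at 640 m is 3.452 m downgradient of the peak.
√(4πDt) = 17.72 m, giving peak height M/(n_e·A·√(4πDt)) = 6.89/(0.31 × 23.7 × 17.72) = 0.05292 kg/m³.
(x−vt)²/(4Dt) = (3.452)²/(4 × 0.0307 × 814) = 0.1192; exp(−0.1192) = 0.8876.
C = 0.05292 × 0.8876 = 0.0470 kg/m³.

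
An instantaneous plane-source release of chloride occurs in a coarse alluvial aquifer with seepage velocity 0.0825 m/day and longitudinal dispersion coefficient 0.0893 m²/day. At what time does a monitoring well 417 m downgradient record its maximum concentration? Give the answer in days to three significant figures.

5040 days

For the 1D instantaneous-source solution, setting ∂C/∂t = 0 at fixed x gives v²t² + 2Dt − x² = 0, so t = (√(D² + v²x²) − D)/v².
√(D² + v²x²) = √(0.0893² + 0.0825² × 417²) = 34.40; v² = 0.00680625.
t = (34.40 − 0.0893)/0.00680625 = 5040 days (vs. the pure-advection estimate x/v = 5050 d).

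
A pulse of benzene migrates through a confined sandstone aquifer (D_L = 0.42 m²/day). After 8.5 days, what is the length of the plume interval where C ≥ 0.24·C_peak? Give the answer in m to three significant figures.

9.03 m

The plume is Gaussian with σ = √(2Dt) = √(2 × 0.42 × 8.5) = 2.672 m.
C/C_peak = exp(−Δx²/(2σ²)) = 0.24 ⇒ Δx = σ·√(−2 ln 0.24) = 2.672 × 1.689 = 4.513 m.
Width = 2Δx = 9.03 m.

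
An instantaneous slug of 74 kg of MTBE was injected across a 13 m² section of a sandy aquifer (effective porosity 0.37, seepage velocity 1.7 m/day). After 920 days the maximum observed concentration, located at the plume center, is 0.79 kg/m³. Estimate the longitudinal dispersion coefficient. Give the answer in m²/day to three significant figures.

0.0328 m²/day

At the plume center C_max = M/(n_e·A·√(4πDt)), so D = M²/(4πt·(n_e·A·C_max)²).
n_e·A·C_max = 0.37 × 13 × 0.79 = 3.800 kg/m.
D = 74²/(4π × 920 × 3.800²) = 0.0328 m²/day.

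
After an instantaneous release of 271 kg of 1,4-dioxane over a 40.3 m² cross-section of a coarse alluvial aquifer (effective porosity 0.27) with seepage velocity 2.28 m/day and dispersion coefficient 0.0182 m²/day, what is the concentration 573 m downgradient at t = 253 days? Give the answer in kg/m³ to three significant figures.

1.47 kg/m³

For an instantaneous plane source, C(x,t) = M/(n_e·A·√(4πDt)) · exp(−(x−vt)²/(4Dt)), with n_e·A the pore (flow) area.
Plume center vt = 2.28 × 253 = 576.84 m, so the well at 573 m is 3.84 m upgradient of the peak.
√(4πDt) = 7.607 m, giving peak height M/(n_e·A·√(4πDt)) = 271/(0.27 × 40.3 × 7.607) = 3.274 kg/m³.
(x−vt)²/(4Dt) = (-3.84)²/(4 × 0.0182 × 253) = 0.8006; exp(−0.8006) = 0.4491.
C = 3.274 × 0.4491 = 1.47 kg/m³.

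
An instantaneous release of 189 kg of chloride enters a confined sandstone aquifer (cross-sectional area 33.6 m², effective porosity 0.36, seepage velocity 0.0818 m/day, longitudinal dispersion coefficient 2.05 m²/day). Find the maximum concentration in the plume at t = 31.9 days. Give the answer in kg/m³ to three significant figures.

The peak of an instantaneous 1D plume sits at x = vt; there the Gaussian factor is 1 and C_max = M/(n_e·A·√(4πDt)), where n_e·A is the pore area the mass is dissolved in.
√(4πDt) = √(4π × 2.05 × 31.9) = 28.67 m, so C_max = 189/(0.36 × 33.6 × 28.67) = 0.545 kg/m³.

0.545 kg/m³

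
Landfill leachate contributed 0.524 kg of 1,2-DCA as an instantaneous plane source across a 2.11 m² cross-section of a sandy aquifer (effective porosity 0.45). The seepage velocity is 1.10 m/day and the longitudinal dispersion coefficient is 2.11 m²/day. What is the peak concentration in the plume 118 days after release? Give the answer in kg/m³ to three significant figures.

The peak of an instantaneous 1D plume sits at x = vt; there the Gaussian factor is 1 and C_max = M/(n_e·A·√(4πDt)), where n_e·A is the pore area the mass is dissolved in.
√(4πDt) = √(4π × 2.11 × 118) = 55.94 m, so C_max = 0.524/(0.45 × 2.11 × 55.94) = 0.00987 kg/m³.

0.00987 kg/m³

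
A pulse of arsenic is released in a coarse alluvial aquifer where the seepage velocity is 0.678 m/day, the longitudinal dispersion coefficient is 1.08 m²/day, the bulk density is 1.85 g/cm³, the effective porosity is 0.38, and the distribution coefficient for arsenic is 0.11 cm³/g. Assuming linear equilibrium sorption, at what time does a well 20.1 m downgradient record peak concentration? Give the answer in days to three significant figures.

42.1 days

Retardation factor R = 1 + ρ_b·K_d/n = 1 + 1.85 × 0.11/0.38 = 1.536.
Sorption retards both mechanisms: v_R = v/R = 0.4414 m/day, D_R = D/R = 0.7031 m²/day.
Peak time from v_R²t² + 2D_R t − x² = 0: t = (√(D_R² + v_R²x²) − D_R)/v_R².
√(D_R² + v_R²x²) = √(0.7031² + 0.4414² × 20.1²) = 8.900; v_R² = 0.1948.
t = (8.900 − 0.7031)/0.1948 = 42.1 days.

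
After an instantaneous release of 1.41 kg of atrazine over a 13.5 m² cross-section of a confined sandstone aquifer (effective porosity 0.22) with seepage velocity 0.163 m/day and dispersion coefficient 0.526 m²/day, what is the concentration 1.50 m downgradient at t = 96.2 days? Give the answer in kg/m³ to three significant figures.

0.00697 kg/m³

For an instantaneous plane source, C(x,t) = M/(n_e·A·√(4πDt)) · exp(−(x−vt)²/(4Dt)), with n_e·A the pore (flow) area.
Plume center vt = 0.163 × 96.2 = 15.6806 m, so the well at 1.50 m is 14.1806 m upgradient of the peak.
√(4πDt) = 25.22 m, giving peak height M/(n_e·A·√(4πDt)) = 1.41/(0.22 × 13.5 × 25.22) = 0.01882 kg/m³.
(x−vt)²/(4Dt) = (-14.1806)²/(4 × 0.526 × 96.2) = 0.9935; exp(−0.9935) = 0.3703.
C = 0.01882 × 0.3703 = 0.00697 kg/m³.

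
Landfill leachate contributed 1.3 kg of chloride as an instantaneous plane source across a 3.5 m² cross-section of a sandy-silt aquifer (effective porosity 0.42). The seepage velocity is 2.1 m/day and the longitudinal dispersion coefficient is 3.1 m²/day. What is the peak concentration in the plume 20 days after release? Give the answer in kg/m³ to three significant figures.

0.0317 kg/m³

The peak of an instantaneous 1D plume sits at x = vt; there the Gaussian factor is 1 and C_max = M/(n_e·A·√(4πDt)), where n_e·A is the pore area the mass is dissolved in.
√(4πDt) = √(4π × 3.1 × 20) = 27.91 m, so C_max = 1.3/(0.42 × 3.5 × 27.91) = 0.0317 kg/m³.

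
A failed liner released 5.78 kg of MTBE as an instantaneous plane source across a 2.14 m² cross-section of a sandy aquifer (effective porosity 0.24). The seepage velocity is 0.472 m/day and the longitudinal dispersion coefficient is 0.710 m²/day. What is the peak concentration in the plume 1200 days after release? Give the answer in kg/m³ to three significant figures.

0.109 kg/m³

The peak of an instantaneous 1D plume sits at x = vt; there the Gaussian factor is 1 and C_max = M/(n_e·A·√(4πDt)), where n_e·A is the pore area the mass is dissolved in.
√(4πDt) = √(4π × 0.710 × 1200) = 103.5 m, so C_max = 5.78/(0.24 × 2.14 × 103.5) = 0.109 kg/m³.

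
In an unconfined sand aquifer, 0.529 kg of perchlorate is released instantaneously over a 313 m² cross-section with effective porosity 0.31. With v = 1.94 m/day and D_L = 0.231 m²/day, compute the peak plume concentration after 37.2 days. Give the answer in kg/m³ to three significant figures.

The peak of an instantaneous 1D plume sits at x = vt; there the Gaussian factor is 1 and C_max = M/(n_e·A·√(4πDt)), where n_e·A is the pore area the mass is dissolved in.
√(4πDt) = √(4π × 0.231 × 37.2) = 10.39 m, so C_max = 0.529/(0.31 × 313 × 10.39) = 0.000525 kg/m³.

0.000525 kg/m³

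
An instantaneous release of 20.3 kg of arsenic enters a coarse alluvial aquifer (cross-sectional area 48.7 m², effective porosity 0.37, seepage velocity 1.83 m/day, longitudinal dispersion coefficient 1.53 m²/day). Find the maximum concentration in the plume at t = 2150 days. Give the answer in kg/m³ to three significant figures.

The peak of an instantaneous 1D plume sits at x = vt; there the Gaussian factor is 1 and C_max = M/(n_e·A·√(4πDt)), where n_e·A is the pore area the mass is dissolved in.
√(4πDt) = √(4π × 1.53 × 2150) = 203.3 m, so C_max = 20.3/(0.37 × 48.7 × 203.3) = 0.00554 kg/m³.

0.00554 kg/m³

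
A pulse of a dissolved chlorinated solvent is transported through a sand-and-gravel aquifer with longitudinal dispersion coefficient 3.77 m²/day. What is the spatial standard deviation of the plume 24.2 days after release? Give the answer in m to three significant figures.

Dispersive spreading gives a Gaussian with σ² = 2Dt; advection only shifts the center.
σ = √(2 × 3.77 × 24.2) = 13.5 m.

13.5 m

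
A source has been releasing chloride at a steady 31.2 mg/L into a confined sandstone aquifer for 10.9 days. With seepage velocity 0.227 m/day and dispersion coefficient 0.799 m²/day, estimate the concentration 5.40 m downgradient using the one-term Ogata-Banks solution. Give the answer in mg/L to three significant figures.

7.54 mg/L

For a continuous step input, C/C₀ ≈ ½·erfc((x−vt)/(2√(Dt))).
vt = 0.227 × 10.9 = 2.4743 m and 2√(Dt) = 2√(0.799 × 10.9) = 5.902 m.
Argument (x−vt)/(2√(Dt)) = (5.40 − 2.4743)/5.902 = 0.4957; ½·erfc(0.4957) = 0.2416.
C = 31.2 × 0.2416 = 7.54 mg/L.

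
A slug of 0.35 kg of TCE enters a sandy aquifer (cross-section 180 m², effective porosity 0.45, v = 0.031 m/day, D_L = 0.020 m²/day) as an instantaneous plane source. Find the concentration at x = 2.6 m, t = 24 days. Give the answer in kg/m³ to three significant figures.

For an instantaneous plane source, C(x,t) = M/(n_e·A·√(4πDt)) · exp(−(x−vt)²/(4Dt)), with n_e·A the pore (flow) area.
Plume center vt = 0.031 × 24 = 0.744 m, so the well at 2.6 m is 1.856 m downgradient of the peak.
√(4πDt) = 2.456 m, giving peak height M/(n_e·A·√(4πDt)) = 0.35/(0.45 × 180 × 2.456) = 0.001759 kg/m³.
(x−vt)²/(4Dt) = (1.856)²/(4 × 0.020 × 24) = 1.794; exp(−1.794) = 0.1663.
C = 0.001759 × 0.1663 = 0.000293 kg/m³.

0.000293 kg/m³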